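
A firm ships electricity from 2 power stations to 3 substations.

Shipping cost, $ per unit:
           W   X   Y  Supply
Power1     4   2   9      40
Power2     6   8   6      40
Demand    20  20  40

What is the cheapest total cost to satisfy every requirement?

Optimal allocation:
  Power1–W: 20 × $4 = $80
  Power1–X: 20 × $2 = $40
  Power2–Y: 40 × $6 = $240
Total = 80 + 40 + 240 = $360.

360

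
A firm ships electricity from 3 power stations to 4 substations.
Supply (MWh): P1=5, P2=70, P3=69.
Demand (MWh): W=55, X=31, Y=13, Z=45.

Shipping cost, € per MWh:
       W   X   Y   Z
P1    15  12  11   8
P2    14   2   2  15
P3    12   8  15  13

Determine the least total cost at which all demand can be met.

One minimum-cost allocation:
  P1->Z: 5 × €8 = €40
  P2->W: 26 × €14 = €364
  P2->X: 31 × €2 = €62
  P2->Y: 13 × €2 = €26
  P3->W: 29 × €12 = €348
  P3->Z: 40 × €13 = €520
Total = 40 + 364 + 62 + 26 + 348 + 520 = €1360.

1360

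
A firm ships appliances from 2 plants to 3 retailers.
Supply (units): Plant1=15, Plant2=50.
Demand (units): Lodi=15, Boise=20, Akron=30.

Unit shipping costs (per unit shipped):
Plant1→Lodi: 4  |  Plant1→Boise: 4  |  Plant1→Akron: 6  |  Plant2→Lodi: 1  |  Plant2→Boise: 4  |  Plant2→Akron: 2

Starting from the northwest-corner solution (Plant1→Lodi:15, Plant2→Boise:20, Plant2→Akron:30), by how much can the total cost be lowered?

Current plan cost = 15·4 + 20·4 + 30·2 = 200.
Optimal plan:
  Plant1→Boise: 15 × 4 = 60
  Plant2→Lodi: 15 × 1 = 15
  Plant2→Boise: 5 × 4 = 20
  Plant2→Akron: 30 × 2 = 60
Optimal cost = 155.
Saving = 200 − 155 = 45.

45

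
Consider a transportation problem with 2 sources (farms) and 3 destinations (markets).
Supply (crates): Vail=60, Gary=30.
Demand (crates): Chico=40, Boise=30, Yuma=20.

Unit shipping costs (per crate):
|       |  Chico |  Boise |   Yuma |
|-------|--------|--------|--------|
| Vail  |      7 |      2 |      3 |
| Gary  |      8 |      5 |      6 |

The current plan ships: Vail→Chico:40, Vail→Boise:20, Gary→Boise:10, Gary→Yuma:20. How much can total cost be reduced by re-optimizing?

60

Current plan cost = 40·7 + 20·2 + 10·5 + 20·6 = 490.
Optimal plan:
  Vail to Chico: 10 crates
  Vail to Boise: 30 crates
  Vail to Yuma: 20 crates
  Gary to Chico: 30 crates
Optimal cost = 430.
Saving = 490 − 430 = 60.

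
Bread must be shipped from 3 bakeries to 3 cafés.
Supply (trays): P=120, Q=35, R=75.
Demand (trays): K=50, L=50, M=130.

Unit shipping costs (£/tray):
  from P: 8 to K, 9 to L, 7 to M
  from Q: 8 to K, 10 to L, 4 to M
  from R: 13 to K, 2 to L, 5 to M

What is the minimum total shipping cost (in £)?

1255

One minimum-cost allocation:
  P to K: 50 × £8 = £400
  P to M: 70 × £7 = £490
  Q to M: 35 × £4 = £140
  R to L: 50 × £2 = £100
  R to M: 25 × £5 = £125
Total = 400 + 490 + 140 + 100 + 125 = £1255.
(Supply check: P ships 120; Q ships 35; R ships 75.)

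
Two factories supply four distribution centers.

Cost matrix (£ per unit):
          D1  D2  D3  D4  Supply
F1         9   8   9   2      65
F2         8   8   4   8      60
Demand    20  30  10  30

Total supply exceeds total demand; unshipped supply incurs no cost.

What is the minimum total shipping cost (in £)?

Optimal allocation:
  F1–D2: 30 × £8 = £240
  F1–D4: 30 × £2 = £60
  F2–D1: 20 × £8 = £160
  F2–D3: 10 × £4 = £40
Total = 240 + 60 + 160 + 40 = £500.

500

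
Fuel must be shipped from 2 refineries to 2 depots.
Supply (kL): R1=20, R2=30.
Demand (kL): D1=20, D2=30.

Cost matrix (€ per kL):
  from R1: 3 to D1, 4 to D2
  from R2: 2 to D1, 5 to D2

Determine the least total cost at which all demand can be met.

One minimum-cost allocation:
  R1->D2: 20 kL
  R2->D1: 20 kL
  R2->D2: 10 kL
Total cost = €170.

170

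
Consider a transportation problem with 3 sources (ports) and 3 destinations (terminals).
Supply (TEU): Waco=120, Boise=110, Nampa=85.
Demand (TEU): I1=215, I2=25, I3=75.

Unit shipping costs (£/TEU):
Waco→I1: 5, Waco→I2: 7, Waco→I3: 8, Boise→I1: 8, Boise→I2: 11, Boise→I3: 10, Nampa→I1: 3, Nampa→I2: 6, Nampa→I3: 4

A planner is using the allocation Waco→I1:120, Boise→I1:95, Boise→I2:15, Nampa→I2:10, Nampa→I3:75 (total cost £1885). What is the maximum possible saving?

25

Current plan cost = 120·5 + 95·8 + 15·11 + 10·6 + 75·4 = £1885.
Optimal plan:
  Waco→I1: 95 × £5 = £475
  Waco→I2: 25 × £7 = £175
  Boise→I1: 110 × £8 = £880
  Nampa→I1: 10 × £3 = £30
  Nampa→I3: 75 × £4 = £300
Optimal cost = £1860.
Saving = 1885 − 1860 = £25.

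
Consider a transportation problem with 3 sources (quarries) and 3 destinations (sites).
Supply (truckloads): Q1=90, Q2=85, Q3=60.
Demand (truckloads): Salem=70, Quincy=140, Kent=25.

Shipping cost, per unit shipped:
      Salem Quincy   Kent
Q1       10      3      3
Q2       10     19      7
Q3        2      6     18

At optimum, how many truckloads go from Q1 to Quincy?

The minimum-cost plan:
  Q1 to Quincy: 90 truckloads
  Q2 to Salem: 60 truckloads
  Q2 to Kent: 25 truckloads
  Q3 to Salem: 10 truckloads
  Q3 to Quincy: 50 truckloads
Total cost = 1365.
So Q1→Quincy carries 90 truckloads.

90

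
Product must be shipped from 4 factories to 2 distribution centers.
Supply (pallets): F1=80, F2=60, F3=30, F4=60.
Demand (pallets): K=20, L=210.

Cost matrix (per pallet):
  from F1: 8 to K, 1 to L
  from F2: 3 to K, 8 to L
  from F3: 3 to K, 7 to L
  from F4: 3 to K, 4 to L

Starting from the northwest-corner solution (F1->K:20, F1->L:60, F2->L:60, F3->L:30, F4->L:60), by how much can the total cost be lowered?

Current plan cost = 20·8 + 60·1 + 60·8 + 30·7 + 60·4 = 1150.
Optimal plan:
  F1->L: 80 pallets
  F2->K: 20 pallets
  F2->L: 40 pallets
  F3->L: 30 pallets
  F4->L: 60 pallets
Optimal cost = 910.
Saving = 1150 − 910 = 240.

240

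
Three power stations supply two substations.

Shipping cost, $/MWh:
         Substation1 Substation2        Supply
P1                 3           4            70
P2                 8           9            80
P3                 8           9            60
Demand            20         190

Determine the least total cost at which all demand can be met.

1520

A cheapest plan:
  P1–Substation1: 20 × $3 = $60
  P1–Substation2: 50 × $4 = $200
  P2–Substation2: 80 × $9 = $720
  P3–Substation2: 60 × $9 = $540
Total = 60 + 200 + 720 + 540 = $1520.
(Supply check: P1 ships 70; P2 ships 80; P3 ships 60.)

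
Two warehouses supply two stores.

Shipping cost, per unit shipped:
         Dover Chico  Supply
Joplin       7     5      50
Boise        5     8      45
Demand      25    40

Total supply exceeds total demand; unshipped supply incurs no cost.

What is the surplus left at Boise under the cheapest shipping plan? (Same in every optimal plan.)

An optimal plan:
  Joplin->Chico: 40 × 5 = 200
  Boise->Dover: 25 × 5 = 125
Total cost = 325.
Boise ships 25 of its 45, leaving 20.

20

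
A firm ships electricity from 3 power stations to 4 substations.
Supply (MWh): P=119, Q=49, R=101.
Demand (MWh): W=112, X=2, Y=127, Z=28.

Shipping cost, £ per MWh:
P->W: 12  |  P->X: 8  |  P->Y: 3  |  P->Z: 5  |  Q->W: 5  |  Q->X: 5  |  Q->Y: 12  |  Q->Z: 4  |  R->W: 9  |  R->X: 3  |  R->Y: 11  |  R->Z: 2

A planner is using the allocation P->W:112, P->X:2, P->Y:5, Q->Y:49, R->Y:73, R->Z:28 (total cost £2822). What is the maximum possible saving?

Current plan cost = 112·12 + 2·8 + 5·3 + 49·12 + 73·11 + 28·2 = £2822.
Optimal plan:
  P to Y: 119 × £3 = £357
  Q to W: 49 × £5 = £245
  R to W: 63 × £9 = £567
  R to X: 2 × £3 = £6
  R to Y: 8 × £11 = £88
  R to Z: 28 × £2 = £56
Optimal cost = £1319.
Saving = 2822 − 1319 = £1503.

1503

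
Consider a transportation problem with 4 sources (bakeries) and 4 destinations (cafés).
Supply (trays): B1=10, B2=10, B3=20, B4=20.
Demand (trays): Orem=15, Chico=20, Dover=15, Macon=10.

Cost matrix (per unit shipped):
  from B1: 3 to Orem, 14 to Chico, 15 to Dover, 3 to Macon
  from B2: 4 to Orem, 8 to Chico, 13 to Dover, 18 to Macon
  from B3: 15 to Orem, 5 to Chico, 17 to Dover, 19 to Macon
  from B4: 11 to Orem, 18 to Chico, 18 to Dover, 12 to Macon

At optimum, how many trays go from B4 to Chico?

Optimal shipments:
  B1->Macon: 10 × 3 = 30
  B2->Orem: 10 × 4 = 40
  B3->Chico: 20 × 5 = 100
  B4->Orem: 5 × 11 = 55
  B4->Dover: 15 × 18 = 270
Total cost = 495.
The route B4→Chico is not used.

0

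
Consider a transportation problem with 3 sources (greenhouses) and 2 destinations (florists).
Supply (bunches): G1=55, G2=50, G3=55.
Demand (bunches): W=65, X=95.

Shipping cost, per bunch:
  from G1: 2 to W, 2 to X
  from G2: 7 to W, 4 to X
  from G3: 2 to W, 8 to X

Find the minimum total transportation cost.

A cheapest plan:
  G1→W: 10 × 2 = 20
  G1→X: 45 × 2 = 90
  G2→X: 50 × 4 = 200
  G3→W: 55 × 2 = 110
Total = 20 + 90 + 200 + 110 = 420.
(Supply check: G1 ships 55; G2 ships 50; G3 ships 55.)

420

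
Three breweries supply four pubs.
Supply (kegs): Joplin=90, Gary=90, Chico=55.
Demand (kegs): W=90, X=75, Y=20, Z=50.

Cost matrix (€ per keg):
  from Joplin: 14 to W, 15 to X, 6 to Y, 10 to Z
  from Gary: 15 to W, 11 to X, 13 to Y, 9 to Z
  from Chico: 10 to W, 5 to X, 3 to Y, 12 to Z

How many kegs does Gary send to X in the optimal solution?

20

Solving gives:
  Joplin->W: 70 kegs
  Joplin->Y: 20 kegs
  Gary->W: 20 kegs
  Gary->X: 20 kegs
  Gary->Z: 50 kegs
  Chico->X: 55 kegs
Total cost = €2345.
So Gary→X carries 20 kegs.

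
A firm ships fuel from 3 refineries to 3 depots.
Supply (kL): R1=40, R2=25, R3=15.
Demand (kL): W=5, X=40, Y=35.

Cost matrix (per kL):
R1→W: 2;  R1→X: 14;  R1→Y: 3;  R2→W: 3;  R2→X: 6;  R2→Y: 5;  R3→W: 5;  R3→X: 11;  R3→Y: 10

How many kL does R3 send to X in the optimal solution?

15

Solving gives:
  R1→W: 5 × 2 = 10
  R1→Y: 35 × 3 = 105
  R2→X: 25 × 6 = 150
  R3→X: 15 × 11 = 165
Total cost = 430.
So R3→X carries 15 kL.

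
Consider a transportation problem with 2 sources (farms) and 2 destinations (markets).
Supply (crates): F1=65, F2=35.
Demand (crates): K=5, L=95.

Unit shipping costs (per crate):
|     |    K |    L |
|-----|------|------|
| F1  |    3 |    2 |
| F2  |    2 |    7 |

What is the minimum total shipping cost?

Optimal allocation:
  F1 to L: 65 × 2 = 130
  F2 to K: 5 × 2 = 10
  F2 to L: 30 × 7 = 210
Total = 130 + 10 + 210 = 350.

350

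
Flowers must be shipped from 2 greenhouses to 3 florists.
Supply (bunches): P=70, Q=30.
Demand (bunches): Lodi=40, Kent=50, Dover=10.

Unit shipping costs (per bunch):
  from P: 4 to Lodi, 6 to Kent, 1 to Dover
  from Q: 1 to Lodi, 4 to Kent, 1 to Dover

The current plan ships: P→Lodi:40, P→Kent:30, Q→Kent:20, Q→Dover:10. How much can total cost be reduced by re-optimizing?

50

Current plan cost = 40·4 + 30·6 + 20·4 + 10·1 = 430.
Optimal plan:
  P→Lodi: 10 × 4 = 40
  P→Kent: 50 × 6 = 300
  P→Dover: 10 × 1 = 10
  Q→Lodi: 30 × 1 = 30
Optimal cost = 380.
Saving = 430 − 380 = 50.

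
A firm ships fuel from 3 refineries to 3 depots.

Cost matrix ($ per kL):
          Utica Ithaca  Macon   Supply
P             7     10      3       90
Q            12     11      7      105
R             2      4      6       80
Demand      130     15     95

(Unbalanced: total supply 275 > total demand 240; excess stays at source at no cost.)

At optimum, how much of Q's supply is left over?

Minimum-cost shipments:
  P→Utica: 50 × $7 = $350
  P→Macon: 40 × $3 = $120
  Q→Ithaca: 15 × $11 = $165
  Q→Macon: 55 × $7 = $385
  R→Utica: 80 × $2 = $160
Total cost = $1180.
Q ships 70 of its 105, leaving 35.

35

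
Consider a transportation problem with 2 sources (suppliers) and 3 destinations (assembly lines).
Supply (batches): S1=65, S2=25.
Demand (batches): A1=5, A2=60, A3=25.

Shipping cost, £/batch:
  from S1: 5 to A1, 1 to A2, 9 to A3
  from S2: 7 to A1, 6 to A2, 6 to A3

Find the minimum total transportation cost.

235

Optimal allocation:
  S1–A1: 5 × £5 = £25
  S1–A2: 60 × £1 = £60
  S2–A3: 25 × £6 = £150
Total = 25 + 60 + 150 = £235.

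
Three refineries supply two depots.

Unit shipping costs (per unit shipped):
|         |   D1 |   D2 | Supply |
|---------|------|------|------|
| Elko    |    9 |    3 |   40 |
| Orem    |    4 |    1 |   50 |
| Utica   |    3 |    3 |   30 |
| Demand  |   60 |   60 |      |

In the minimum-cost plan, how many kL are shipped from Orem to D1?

30

Optimal shipments:
  Elko–D2: 40 × 3 = 120
  Orem–D1: 30 × 4 = 120
  Orem–D2: 20 × 1 = 20
  Utica–D1: 30 × 3 = 90
Total cost = 350.
So Orem→D1 carries 30 kL.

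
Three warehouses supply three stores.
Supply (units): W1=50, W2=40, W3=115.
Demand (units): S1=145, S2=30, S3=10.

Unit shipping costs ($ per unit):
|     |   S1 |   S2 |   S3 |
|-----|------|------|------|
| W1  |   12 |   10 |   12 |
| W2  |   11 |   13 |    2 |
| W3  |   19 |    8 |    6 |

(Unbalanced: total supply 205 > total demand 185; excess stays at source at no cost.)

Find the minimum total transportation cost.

An optimal shipping plan:
  W1–S1: 50 × $12 = $600
  W2–S1: 40 × $11 = $440
  W3–S1: 55 × $19 = $1045
  W3–S2: 30 × $8 = $240
  W3–S3: 10 × $6 = $60
Total = 600 + 440 + 1045 + 240 + 60 = $2385.

2385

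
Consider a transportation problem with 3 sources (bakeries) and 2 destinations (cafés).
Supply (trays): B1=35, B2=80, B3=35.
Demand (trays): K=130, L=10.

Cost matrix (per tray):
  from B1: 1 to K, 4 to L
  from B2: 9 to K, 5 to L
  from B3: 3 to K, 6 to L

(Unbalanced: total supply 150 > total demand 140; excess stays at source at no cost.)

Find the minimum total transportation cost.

730

An optimal shipping plan:
  B1->K: 35 × 1 = 35
  B2->K: 60 × 9 = 540
  B2->L: 10 × 5 = 50
  B3->K: 35 × 3 = 105
Total = 35 + 540 + 50 + 105 = 730.
(Supply check: B1 ships 35; B2 ships 70; B3 ships 35.)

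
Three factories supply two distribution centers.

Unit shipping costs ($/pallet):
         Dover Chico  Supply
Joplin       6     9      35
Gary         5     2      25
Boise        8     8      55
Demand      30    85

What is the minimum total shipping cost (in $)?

A cheapest plan:
  Joplin->Dover: 30 × $6 = $180
  Joplin->Chico: 5 × $9 = $45
  Gary->Chico: 25 × $2 = $50
  Boise->Chico: 55 × $8 = $440
Total = 180 + 45 + 50 + 440 = $715.

715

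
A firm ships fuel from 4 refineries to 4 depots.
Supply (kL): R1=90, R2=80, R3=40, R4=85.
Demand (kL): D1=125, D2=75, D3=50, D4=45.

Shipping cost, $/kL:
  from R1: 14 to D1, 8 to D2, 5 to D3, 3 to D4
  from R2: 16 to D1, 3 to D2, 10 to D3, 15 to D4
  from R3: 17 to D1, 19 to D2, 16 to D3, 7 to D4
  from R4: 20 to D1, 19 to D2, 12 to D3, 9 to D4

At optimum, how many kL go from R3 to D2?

Optimal shipments:
  R1→D1: 40 × $14 = $560
  R1→D3: 50 × $5 = $250
  R2→D1: 5 × $16 = $80
  R2→D2: 75 × $3 = $225
  R3→D1: 40 × $17 = $680
  R4→D1: 40 × $20 = $800
  R4→D4: 45 × $9 = $405
Total cost = $3000.
The route R3→D2 is not used.

0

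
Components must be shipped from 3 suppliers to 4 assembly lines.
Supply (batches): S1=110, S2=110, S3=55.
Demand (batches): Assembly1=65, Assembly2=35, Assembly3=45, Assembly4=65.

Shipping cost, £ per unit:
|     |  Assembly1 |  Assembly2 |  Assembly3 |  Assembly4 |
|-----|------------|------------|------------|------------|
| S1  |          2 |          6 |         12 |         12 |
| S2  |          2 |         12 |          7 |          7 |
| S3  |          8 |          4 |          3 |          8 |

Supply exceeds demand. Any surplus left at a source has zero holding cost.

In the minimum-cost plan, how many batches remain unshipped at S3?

0

Minimum-cost shipments:
  S1 to Assembly1: 20 × £2 = £40
  S1 to Assembly2: 25 × £6 = £150
  S2 to Assembly1: 45 × £2 = £90
  S2 to Assembly4: 65 × £7 = £455
  S3 to Assembly2: 10 × £4 = £40
  S3 to Assembly3: 45 × £3 = £135
Total cost = £910.
S3 ships 55 of its 55, leaving 0.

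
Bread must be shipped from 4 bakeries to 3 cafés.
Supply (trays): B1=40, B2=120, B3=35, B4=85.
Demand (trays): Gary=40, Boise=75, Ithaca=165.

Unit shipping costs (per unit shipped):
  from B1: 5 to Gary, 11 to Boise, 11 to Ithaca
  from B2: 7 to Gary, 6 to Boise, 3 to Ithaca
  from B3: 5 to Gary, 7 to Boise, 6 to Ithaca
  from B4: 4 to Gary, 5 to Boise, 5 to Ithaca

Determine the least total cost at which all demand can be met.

One minimum-cost allocation:
  B1→Gary: 40 × 5 = 200
  B2→Ithaca: 120 × 3 = 360
  B3→Ithaca: 35 × 6 = 210
  B4→Boise: 75 × 5 = 375
  B4→Ithaca: 10 × 5 = 50
Total = 200 + 360 + 210 + 375 + 50 = 1195.

1195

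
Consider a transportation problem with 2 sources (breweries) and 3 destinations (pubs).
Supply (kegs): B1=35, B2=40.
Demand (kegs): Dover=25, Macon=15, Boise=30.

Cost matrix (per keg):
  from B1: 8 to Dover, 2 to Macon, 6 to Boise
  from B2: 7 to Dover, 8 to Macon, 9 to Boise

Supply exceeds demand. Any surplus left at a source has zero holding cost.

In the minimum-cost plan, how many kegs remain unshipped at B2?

An optimal plan:
  B1–Macon: 15 × 2 = 30
  B1–Boise: 20 × 6 = 120
  B2–Dover: 25 × 7 = 175
  B2–Boise: 10 × 9 = 90
Total cost = 415.
B2 ships 35 of its 40, leaving 5.

5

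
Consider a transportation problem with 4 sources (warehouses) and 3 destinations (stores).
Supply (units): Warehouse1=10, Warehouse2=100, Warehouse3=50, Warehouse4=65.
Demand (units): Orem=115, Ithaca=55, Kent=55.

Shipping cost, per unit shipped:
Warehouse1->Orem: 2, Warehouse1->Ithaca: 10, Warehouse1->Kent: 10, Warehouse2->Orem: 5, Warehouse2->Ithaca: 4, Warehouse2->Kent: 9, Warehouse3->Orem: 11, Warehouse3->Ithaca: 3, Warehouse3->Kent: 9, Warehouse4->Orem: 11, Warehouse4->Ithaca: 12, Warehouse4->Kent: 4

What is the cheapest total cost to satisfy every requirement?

995

Optimal allocation:
  Warehouse1 to Orem: 10 × 2 = 20
  Warehouse2 to Orem: 95 × 5 = 475
  Warehouse2 to Ithaca: 5 × 4 = 20
  Warehouse3 to Ithaca: 50 × 3 = 150
  Warehouse4 to Orem: 10 × 11 = 110
  Warehouse4 to Kent: 55 × 4 = 220
Total = 20 + 475 + 20 + 150 + 110 + 220 = 995.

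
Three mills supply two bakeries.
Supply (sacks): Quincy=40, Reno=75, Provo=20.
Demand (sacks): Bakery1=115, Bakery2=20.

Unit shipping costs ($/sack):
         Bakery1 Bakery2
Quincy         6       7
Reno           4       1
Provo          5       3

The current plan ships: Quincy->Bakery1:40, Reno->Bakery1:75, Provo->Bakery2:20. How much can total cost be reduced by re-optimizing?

Current plan cost = 40·6 + 75·4 + 20·3 = $600.
Optimal plan:
  Quincy to Bakery1: 40 sacks
  Reno to Bakery1: 55 sacks
  Reno to Bakery2: 20 sacks
  Provo to Bakery1: 20 sacks
Optimal cost = $580.
Saving = 600 − 580 = $20.

20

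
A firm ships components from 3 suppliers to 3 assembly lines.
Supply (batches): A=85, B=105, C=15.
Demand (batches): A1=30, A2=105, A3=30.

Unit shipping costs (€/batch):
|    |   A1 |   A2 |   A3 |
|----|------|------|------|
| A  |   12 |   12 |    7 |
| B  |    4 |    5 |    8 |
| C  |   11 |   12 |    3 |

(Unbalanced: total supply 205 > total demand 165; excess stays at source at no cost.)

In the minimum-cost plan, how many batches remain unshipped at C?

An optimal plan:
  A->A2: 30 × €12 = €360
  A->A3: 15 × €7 = €105
  B->A1: 30 × €4 = €120
  B->A2: 75 × €5 = €375
  C->A3: 15 × €3 = €45
Total cost = €1005.
C ships 15 of its 15, leaving 0.

0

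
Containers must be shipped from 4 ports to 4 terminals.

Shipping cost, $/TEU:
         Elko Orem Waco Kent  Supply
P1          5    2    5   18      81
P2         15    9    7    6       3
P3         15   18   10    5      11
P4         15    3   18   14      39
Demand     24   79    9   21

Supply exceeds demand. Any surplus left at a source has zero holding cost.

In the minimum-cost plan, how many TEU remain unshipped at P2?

An optimal plan:
  P1→Elko: 24 TEU
  P1→Orem: 48 TEU
  P1→Waco: 9 TEU
  P2→Kent: 3 TEU
  P3→Kent: 11 TEU
  P4→Orem: 31 TEU
  P4→Kent: 7 TEU
Total cost = $525.
P2 ships 3 of its 3, leaving 0.

0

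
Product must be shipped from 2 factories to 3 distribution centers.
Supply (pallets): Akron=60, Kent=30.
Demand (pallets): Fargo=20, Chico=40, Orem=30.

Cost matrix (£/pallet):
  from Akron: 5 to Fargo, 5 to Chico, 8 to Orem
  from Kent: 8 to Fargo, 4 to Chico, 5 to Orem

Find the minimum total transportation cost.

Optimal allocation:
  Akron->Fargo: 20 × £5 = £100
  Akron->Chico: 40 × £5 = £200
  Kent->Orem: 30 × £5 = £150
Total = 100 + 200 + 150 = £450.

450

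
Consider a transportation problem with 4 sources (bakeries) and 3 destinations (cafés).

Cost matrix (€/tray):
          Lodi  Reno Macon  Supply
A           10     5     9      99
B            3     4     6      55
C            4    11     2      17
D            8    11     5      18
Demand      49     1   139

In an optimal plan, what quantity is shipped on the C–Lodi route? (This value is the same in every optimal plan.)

The minimum-cost plan:
  A->Reno: 1 trays
  A->Macon: 98 trays
  B->Lodi: 49 trays
  B->Macon: 6 trays
  C->Macon: 17 trays
  D->Macon: 18 trays
Total cost = €1194.
The route C→Lodi is not used.

0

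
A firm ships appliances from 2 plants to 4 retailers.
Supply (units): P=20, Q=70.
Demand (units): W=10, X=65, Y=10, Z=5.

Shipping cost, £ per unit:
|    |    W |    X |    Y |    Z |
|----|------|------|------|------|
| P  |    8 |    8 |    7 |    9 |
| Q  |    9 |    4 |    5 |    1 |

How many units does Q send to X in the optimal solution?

Solving gives:
  P to W: 10 units
  P to Y: 10 units
  Q to X: 65 units
  Q to Z: 5 units
Total cost = £415.
So Q→X carries 65 units.

65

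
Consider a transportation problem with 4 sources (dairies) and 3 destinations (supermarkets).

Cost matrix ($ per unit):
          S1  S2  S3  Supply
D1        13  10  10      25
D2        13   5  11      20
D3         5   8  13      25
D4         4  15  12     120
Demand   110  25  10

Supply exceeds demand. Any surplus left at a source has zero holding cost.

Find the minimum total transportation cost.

A cheapest plan:
  D1 to S3: 10 × $10 = $100
  D2 to S2: 20 × $5 = $100
  D3 to S2: 5 × $8 = $40
  D4 to S1: 110 × $4 = $440
Total = 100 + 100 + 40 + 440 = $680.

680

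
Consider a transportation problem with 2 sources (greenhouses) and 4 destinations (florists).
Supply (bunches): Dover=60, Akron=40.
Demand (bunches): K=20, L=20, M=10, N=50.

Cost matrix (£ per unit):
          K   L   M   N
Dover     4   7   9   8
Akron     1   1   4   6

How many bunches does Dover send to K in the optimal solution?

The minimum-cost plan:
  Dover->K: 10 × £4 = £40
  Dover->N: 50 × £8 = £400
  Akron->K: 10 × £1 = £10
  Akron->L: 20 × £1 = £20
  Akron->M: 10 × £4 = £40
Total cost = £510.
So Dover→K carries 10 bunches.

10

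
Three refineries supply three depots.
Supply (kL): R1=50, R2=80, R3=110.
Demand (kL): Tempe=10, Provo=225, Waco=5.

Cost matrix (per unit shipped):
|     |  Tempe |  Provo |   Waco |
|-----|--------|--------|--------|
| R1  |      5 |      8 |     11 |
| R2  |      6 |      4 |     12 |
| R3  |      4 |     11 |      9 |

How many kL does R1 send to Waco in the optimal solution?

0

Optimal shipments:
  R1→Provo: 50 × 8 = 400
  R2→Provo: 80 × 4 = 320
  R3→Tempe: 10 × 4 = 40
  R3→Provo: 95 × 11 = 1045
  R3→Waco: 5 × 9 = 45
Total cost = 1850.
The route R1→Waco is not used.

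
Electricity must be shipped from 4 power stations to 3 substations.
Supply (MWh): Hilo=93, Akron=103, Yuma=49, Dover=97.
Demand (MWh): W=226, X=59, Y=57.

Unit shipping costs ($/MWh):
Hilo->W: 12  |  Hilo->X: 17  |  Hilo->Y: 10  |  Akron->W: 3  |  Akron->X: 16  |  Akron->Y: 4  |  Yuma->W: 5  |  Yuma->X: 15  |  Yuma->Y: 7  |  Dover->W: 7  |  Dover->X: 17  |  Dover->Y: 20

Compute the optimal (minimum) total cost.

2599

A cheapest plan:
  Hilo→X: 59 × $17 = $1003
  Hilo→Y: 34 × $10 = $340
  Akron→W: 80 × $3 = $240
  Akron→Y: 23 × $4 = $92
  Yuma→W: 49 × $5 = $245
  Dover→W: 97 × $7 = $679
Total = 1003 + 340 + 240 + 92 + 245 + 679 = $2599.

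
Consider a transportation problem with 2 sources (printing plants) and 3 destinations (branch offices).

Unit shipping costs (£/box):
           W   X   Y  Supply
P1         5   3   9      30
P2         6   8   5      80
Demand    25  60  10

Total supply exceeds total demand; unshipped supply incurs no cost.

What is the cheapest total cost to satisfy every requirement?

530

A cheapest plan:
  P1→X: 30 boxes
  P2→W: 25 boxes
  P2→X: 30 boxes
  P2→Y: 10 boxes
Total cost = £530.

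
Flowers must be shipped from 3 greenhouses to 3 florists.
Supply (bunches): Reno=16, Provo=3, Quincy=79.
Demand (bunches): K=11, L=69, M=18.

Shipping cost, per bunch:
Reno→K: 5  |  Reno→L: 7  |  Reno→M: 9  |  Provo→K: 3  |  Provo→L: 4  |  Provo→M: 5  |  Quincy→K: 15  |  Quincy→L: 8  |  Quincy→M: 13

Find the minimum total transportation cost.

797

An optimal shipping plan:
  Reno→K: 11 × 5 = 55
  Reno→M: 5 × 9 = 45
  Provo→M: 3 × 5 = 15
  Quincy→L: 69 × 8 = 552
  Quincy→M: 10 × 13 = 130
Total = 55 + 45 + 15 + 552 + 130 = 797.
(Supply check: Reno ships 16; Provo ships 3; Quincy ships 79.)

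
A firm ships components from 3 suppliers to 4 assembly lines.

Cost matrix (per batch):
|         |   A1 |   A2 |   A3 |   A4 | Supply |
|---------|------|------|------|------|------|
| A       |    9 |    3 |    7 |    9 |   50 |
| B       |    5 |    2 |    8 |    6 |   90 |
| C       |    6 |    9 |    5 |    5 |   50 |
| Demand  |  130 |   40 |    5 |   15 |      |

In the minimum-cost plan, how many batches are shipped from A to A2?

Solving gives:
  A to A1: 5 batches
  A to A2: 40 batches
  A to A3: 5 batches
  B to A1: 90 batches
  C to A1: 35 batches
  C to A4: 15 batches
Total cost = 935.
So A→A2 carries 40 batches.

40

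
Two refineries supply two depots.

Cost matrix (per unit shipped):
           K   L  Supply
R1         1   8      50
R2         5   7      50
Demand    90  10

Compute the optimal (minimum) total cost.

320

A cheapest plan:
  R1→K: 50 kL
  R2→K: 40 kL
  R2→L: 10 kL
Total cost = 320.
(Supply check: R1 ships 50; R2 ships 50.)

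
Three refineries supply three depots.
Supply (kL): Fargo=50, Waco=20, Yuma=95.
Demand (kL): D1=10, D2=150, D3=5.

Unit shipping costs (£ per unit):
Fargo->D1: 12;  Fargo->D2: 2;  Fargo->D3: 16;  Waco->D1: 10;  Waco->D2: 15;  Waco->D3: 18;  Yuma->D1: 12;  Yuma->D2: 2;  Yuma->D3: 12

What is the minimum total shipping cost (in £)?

555

One minimum-cost allocation:
  Fargo->D2: 50 × £2 = £100
  Waco->D1: 10 × £10 = £100
  Waco->D2: 5 × £15 = £75
  Waco->D3: 5 × £18 = £90
  Yuma->D2: 95 × £2 = £190
Total = 100 + 100 + 75 + 90 + 190 = £555.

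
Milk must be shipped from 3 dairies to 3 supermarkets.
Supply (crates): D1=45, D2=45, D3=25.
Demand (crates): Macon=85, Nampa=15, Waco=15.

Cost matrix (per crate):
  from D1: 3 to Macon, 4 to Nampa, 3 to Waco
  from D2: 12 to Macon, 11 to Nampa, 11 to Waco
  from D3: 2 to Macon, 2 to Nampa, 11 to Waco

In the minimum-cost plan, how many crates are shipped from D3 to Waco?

0

The minimum-cost plan:
  D1→Macon: 45 × 3 = 135
  D2→Macon: 15 × 12 = 180
  D2→Nampa: 15 × 11 = 165
  D2→Waco: 15 × 11 = 165
  D3→Macon: 25 × 2 = 50
Total cost = 695.
The route D3→Waco is not used.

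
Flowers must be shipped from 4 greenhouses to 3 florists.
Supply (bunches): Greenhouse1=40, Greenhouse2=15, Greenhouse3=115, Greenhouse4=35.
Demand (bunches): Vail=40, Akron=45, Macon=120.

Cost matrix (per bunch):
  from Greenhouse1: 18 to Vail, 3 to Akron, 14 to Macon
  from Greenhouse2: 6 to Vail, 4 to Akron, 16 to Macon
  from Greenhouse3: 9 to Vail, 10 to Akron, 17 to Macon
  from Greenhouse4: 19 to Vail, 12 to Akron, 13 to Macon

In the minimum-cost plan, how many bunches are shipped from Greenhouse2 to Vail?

Solving gives:
  Greenhouse1→Akron: 40 × 3 = 120
  Greenhouse2→Vail: 10 × 6 = 60
  Greenhouse2→Akron: 5 × 4 = 20
  Greenhouse3→Vail: 30 × 9 = 270
  Greenhouse3→Macon: 85 × 17 = 1445
  Greenhouse4→Macon: 35 × 13 = 455
Total cost = 2370.
So Greenhouse2→Vail carries 10 bunches.

10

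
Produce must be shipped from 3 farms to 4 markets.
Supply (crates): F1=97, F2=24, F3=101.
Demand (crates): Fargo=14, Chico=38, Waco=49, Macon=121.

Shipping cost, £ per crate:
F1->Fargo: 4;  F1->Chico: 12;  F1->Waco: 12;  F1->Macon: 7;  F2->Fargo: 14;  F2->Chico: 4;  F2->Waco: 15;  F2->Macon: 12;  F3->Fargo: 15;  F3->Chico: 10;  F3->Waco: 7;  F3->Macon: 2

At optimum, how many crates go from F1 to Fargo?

14

Solving gives:
  F1 to Fargo: 14 × £4 = £56
  F1 to Chico: 14 × £12 = £168
  F1 to Macon: 69 × £7 = £483
  F2 to Chico: 24 × £4 = £96
  F3 to Waco: 49 × £7 = £343
  F3 to Macon: 52 × £2 = £104
Total cost = £1250.
So F1→Fargo carries 14 crates.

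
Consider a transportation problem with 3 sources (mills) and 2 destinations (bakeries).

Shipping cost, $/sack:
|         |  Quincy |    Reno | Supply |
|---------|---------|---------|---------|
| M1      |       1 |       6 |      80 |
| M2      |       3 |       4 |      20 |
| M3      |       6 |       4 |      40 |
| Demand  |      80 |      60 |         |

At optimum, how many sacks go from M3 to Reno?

Optimal shipments:
  M1→Quincy: 80 × $1 = $80
  M2→Reno: 20 × $4 = $80
  M3→Reno: 40 × $4 = $160
Total cost = $320.
So M3→Reno carries 40 sacks.

40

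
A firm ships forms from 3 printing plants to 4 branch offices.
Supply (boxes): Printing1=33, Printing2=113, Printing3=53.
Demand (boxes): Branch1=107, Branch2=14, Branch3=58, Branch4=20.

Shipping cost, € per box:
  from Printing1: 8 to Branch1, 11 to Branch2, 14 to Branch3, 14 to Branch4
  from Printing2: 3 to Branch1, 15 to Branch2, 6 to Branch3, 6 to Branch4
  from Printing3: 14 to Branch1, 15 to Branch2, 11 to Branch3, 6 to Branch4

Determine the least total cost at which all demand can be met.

1203

One minimum-cost allocation:
  Printing1->Branch1: 19 × €8 = €152
  Printing1->Branch2: 14 × €11 = €154
  Printing2->Branch1: 88 × €3 = €264
  Printing2->Branch3: 25 × €6 = €150
  Printing3->Branch3: 33 × €11 = €363
  Printing3->Branch4: 20 × €6 = €120
Total = 152 + 154 + 264 + 150 + 363 + 120 = €1203.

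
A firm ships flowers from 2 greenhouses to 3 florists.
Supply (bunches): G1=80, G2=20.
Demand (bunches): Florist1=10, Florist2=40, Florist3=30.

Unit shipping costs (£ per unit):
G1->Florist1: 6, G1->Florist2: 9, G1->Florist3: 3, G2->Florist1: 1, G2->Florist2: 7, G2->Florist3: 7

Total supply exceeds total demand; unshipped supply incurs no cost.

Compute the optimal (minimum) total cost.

Optimal allocation:
  G1→Florist2: 30 × £9 = £270
  G1→Florist3: 30 × £3 = £90
  G2→Florist1: 10 × £1 = £10
  G2→Florist2: 10 × £7 = £70
Total = 270 + 90 + 10 + 70 = £440.
(Supply check: G1 ships 60; G2 ships 20.)

440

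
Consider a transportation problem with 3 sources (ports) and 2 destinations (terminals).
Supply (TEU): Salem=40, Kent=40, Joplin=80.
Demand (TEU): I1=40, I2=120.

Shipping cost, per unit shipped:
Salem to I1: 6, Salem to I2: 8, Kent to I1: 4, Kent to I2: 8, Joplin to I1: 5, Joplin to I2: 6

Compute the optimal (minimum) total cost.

960

An optimal shipping plan:
  Salem->I2: 40 × 8 = 320
  Kent->I1: 40 × 4 = 160
  Joplin->I2: 80 × 6 = 480
Total = 320 + 160 + 480 = 960.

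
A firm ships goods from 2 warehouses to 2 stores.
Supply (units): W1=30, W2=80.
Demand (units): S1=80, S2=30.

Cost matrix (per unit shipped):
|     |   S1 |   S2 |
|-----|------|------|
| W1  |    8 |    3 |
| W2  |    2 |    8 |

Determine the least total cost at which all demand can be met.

250

One minimum-cost allocation:
  W1–S2: 30 × 3 = 90
  W2–S1: 80 × 2 = 160
Total = 90 + 160 = 250.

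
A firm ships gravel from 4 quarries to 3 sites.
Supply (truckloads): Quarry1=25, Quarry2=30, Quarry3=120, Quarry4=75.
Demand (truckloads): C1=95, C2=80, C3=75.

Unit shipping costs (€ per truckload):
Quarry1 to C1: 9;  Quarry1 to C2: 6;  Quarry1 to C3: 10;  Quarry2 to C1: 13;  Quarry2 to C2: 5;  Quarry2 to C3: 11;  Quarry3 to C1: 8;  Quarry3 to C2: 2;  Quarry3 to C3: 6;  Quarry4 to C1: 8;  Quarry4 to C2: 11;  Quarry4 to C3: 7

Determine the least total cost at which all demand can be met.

1490

One minimum-cost allocation:
  Quarry1→C1: 25 truckloads
  Quarry2→C2: 30 truckloads
  Quarry3→C2: 50 truckloads
  Quarry3→C3: 70 truckloads
  Quarry4→C1: 70 truckloads
  Quarry4→C3: 5 truckloads
Total cost = €1490.
(Supply check: Quarry1 ships 25; Quarry2 ships 30; Quarry3 ships 120; Quarry4 ships 75.)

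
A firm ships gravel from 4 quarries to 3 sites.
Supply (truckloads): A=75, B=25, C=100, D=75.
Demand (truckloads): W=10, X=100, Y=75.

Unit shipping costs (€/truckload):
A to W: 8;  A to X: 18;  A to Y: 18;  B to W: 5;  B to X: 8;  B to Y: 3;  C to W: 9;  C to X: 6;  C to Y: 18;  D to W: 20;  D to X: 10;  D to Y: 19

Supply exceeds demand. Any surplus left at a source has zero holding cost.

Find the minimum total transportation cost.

1655

A cheapest plan:
  A–W: 10 × €8 = €80
  A–Y: 50 × €18 = €900
  B–Y: 25 × €3 = €75
  C–X: 100 × €6 = €600
Total = 80 + 900 + 75 + 600 = €1655.
(Supply check: A ships 60; B ships 25; C ships 100; D ships 0.)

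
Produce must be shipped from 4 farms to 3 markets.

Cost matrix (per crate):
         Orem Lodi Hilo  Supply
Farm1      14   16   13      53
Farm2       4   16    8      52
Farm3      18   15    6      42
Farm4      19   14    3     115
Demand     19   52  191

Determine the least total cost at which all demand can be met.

1782

An optimal shipping plan:
  Farm1–Lodi: 52 × 16 = 832
  Farm1–Hilo: 1 × 13 = 13
  Farm2–Orem: 19 × 4 = 76
  Farm2–Hilo: 33 × 8 = 264
  Farm3–Hilo: 42 × 6 = 252
  Farm4–Hilo: 115 × 3 = 345
Total = 832 + 13 + 76 + 264 + 252 + 345 = 1782.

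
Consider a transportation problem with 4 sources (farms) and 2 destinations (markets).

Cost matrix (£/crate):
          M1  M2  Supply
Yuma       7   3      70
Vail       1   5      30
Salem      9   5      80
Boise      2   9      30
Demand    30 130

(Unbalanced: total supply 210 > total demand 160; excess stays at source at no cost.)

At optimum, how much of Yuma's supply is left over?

Minimum-cost shipments:
  Yuma to M2: 70 × £3 = £210
  Vail to M1: 30 × £1 = £30
  Salem to M2: 60 × £5 = £300
Total cost = £540.
Yuma ships 70 of its 70, leaving 0.

0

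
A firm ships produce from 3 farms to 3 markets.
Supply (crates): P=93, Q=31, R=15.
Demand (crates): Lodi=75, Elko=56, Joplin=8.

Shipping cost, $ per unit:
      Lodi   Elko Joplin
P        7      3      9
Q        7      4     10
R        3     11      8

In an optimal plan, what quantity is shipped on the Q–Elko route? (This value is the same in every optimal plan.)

Solving gives:
  P to Lodi: 29 × $7 = $203
  P to Elko: 56 × $3 = $168
  P to Joplin: 8 × $9 = $72
  Q to Lodi: 31 × $7 = $217
  R to Lodi: 15 × $3 = $45
Total cost = $705.
The route Q→Elko is not used.

0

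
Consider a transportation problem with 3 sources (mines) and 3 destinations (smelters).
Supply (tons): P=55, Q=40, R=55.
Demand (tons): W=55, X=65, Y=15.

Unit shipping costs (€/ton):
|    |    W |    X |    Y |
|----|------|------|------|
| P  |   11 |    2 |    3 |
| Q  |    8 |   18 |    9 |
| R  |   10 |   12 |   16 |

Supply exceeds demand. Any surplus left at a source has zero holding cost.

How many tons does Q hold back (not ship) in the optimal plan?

An optimal plan:
  P–X: 55 × €2 = €110
  Q–W: 25 × €8 = €200
  Q–Y: 15 × €9 = €135
  R–W: 30 × €10 = €300
  R–X: 10 × €12 = €120
Total cost = €865.
Q ships 40 of its 40, leaving 0.

0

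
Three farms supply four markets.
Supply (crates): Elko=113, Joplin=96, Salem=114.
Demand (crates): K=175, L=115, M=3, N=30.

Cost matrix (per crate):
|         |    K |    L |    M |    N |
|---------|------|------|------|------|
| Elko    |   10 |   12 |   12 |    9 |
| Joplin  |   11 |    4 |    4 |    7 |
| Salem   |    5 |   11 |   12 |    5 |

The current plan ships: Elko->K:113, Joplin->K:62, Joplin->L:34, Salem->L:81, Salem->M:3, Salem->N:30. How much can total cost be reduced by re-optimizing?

927

Current plan cost = 113·10 + 62·11 + 34·4 + 81·11 + 3·12 + 30·5 = 3025.
Optimal plan:
  Elko->K: 61 crates
  Elko->L: 22 crates
  Elko->N: 30 crates
  Joplin->L: 93 crates
  Joplin->M: 3 crates
  Salem->K: 114 crates
Optimal cost = 2098.
Saving = 3025 − 2098 = 927.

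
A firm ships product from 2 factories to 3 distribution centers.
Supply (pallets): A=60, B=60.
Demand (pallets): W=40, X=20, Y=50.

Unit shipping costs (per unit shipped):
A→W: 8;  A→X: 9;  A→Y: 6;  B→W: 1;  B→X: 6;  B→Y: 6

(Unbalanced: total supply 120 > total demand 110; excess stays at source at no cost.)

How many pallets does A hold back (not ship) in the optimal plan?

An optimal plan:
  A–Y: 50 × 6 = 300
  B–W: 40 × 1 = 40
  B–X: 20 × 6 = 120
Total cost = 460.
A ships 50 of its 60, leaving 10.

10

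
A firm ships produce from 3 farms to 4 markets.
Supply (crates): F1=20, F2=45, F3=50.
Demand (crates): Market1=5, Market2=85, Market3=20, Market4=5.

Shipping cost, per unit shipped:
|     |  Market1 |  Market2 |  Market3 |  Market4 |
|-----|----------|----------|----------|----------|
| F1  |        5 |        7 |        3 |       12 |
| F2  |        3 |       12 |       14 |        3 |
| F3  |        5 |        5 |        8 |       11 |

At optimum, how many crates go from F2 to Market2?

The minimum-cost plan:
  F1->Market3: 20 crates
  F2->Market1: 5 crates
  F2->Market2: 35 crates
  F2->Market4: 5 crates
  F3->Market2: 50 crates
Total cost = 760.
So F2→Market2 carries 35 crates.

35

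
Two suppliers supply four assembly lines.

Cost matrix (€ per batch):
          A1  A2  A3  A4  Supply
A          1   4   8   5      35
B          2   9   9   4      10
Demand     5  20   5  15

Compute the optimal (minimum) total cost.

Optimal allocation:
  A–A1: 5 × €1 = €5
  A–A2: 20 × €4 = €80
  A–A3: 5 × €8 = €40
  A–A4: 5 × €5 = €25
  B–A4: 10 × €4 = €40
Total = 5 + 80 + 40 + 25 + 40 = €190.
(Supply check: A ships 35; B ships 10.)

190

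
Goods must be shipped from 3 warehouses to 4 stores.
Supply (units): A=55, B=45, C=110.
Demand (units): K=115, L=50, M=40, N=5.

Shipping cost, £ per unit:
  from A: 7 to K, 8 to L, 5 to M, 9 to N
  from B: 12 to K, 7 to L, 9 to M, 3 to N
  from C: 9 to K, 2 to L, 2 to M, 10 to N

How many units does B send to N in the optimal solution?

5

The minimum-cost plan:
  A->K: 55 × £7 = £385
  B->K: 40 × £12 = £480
  B->N: 5 × £3 = £15
  C->K: 20 × £9 = £180
  C->L: 50 × £2 = £100
  C->M: 40 × £2 = £80
Total cost = £1240.
So B→N carries 5 units.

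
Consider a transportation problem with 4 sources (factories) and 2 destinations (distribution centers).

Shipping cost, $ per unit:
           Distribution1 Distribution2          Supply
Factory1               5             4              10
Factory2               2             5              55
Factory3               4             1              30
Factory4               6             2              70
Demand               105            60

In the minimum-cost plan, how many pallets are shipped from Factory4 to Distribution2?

Solving gives:
  Factory1 to Distribution1: 10 pallets
  Factory2 to Distribution1: 55 pallets
  Factory3 to Distribution1: 30 pallets
  Factory4 to Distribution1: 10 pallets
  Factory4 to Distribution2: 60 pallets
Total cost = $460.
So Factory4→Distribution2 carries 60 pallets.

60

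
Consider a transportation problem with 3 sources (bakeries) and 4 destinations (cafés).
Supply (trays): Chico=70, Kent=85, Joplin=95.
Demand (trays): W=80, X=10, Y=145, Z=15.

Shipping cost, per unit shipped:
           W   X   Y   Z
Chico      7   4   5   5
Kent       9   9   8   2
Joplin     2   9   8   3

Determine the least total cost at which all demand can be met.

1210

A cheapest plan:
  Chico to X: 10 × 4 = 40
  Chico to Y: 60 × 5 = 300
  Kent to Y: 70 × 8 = 560
  Kent to Z: 15 × 2 = 30
  Joplin to W: 80 × 2 = 160
  Joplin to Y: 15 × 8 = 120
Total = 40 + 300 + 560 + 30 + 160 + 120 = 1210.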